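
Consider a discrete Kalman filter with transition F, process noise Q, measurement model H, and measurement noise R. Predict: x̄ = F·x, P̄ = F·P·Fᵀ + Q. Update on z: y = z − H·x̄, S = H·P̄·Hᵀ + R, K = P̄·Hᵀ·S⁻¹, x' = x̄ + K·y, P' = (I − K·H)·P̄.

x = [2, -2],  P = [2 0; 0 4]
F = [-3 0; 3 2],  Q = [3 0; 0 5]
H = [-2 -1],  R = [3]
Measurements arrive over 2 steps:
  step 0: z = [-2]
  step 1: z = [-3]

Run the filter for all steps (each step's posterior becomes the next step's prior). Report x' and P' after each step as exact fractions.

step 0: x' = [-2/3, 8/3], P' = [31/3 -58/3; -58/3 233/6]
step 1: x' = [207/1501, 4128/1501], P' = [5421/1501 -8907/1501; -8907/1501 18420/1501]

step 0: x̄ = F·x = [-6, 2]
step 0: P̄ = F·P·Fᵀ + Q = [21 -18; -18 39]
step 0: y = z − H·x̄ = [-12]
step 0: S = H·P̄·Hᵀ + R = [54]
step 0: K = P̄·Hᵀ·S⁻¹ = [-4/9; -1/18]
step 0: x' = x̄ + K·y = [-2/3, 8/3]
step 0: P' = (I − K·H)·P̄ = [31/3 -58/3; -58/3 233/6]
step 1: x̄ = F·x = [2, 10/3]
step 1: P̄ = F·P·Fᵀ + Q = [96 23; 23 64/3]
step 1: y = z − H·x̄ = [13/3]
step 1: S = H·P̄·Hᵀ + R = [1501/3]
step 1: K = P̄·Hᵀ·S⁻¹ = [-645/1501; -202/1501]
step 1: x' = x̄ + K·y = [207/1501, 4128/1501]
step 1: P' = (I − K·H)·P̄ = [5421/1501 -8907/1501; -8907/1501 18420/1501]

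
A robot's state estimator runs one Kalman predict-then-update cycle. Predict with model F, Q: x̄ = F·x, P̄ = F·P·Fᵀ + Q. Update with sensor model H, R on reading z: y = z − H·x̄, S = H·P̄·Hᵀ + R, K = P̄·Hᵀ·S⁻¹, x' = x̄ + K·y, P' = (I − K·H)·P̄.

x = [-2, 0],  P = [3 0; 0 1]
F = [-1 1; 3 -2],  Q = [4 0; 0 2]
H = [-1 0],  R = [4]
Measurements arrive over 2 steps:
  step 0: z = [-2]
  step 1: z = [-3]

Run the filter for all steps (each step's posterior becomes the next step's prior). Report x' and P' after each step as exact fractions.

step 0: x' = [2, -6], P' = [8/3 -11/3; -11/3 275/12]
step 1: x' = [945/491, -688/491], P' = [1772/491 -3464/491; -3464/491 16882/491]

step 0: x̄ = F·x = [2, -6]
step 0: P̄ = F·P·Fᵀ + Q = [8 -11; -11 33]
step 0: y = z − H·x̄ = [0]
step 0: S = H·P̄·Hᵀ + R = [12]
step 0: K = P̄·Hᵀ·S⁻¹ = [-2/3; 11/12]
step 0: x' = x̄ + K·y = [2, -6]
step 0: P' = (I − K·H)·P̄ = [8/3 -11/3; -11/3 275/12]
step 1: x̄ = F·x = [-8, 18]
step 1: P̄ = F·P·Fᵀ + Q = [443/12 -433/6; -433/6 485/3]
step 1: y = z − H·x̄ = [-11]
step 1: S = H·P̄·Hᵀ + R = [491/12]
step 1: K = P̄·Hᵀ·S⁻¹ = [-443/491; 866/491]
step 1: x' = x̄ + K·y = [945/491, -688/491]
step 1: P' = (I − K·H)·P̄ = [1772/491 -3464/491; -3464/491 16882/491]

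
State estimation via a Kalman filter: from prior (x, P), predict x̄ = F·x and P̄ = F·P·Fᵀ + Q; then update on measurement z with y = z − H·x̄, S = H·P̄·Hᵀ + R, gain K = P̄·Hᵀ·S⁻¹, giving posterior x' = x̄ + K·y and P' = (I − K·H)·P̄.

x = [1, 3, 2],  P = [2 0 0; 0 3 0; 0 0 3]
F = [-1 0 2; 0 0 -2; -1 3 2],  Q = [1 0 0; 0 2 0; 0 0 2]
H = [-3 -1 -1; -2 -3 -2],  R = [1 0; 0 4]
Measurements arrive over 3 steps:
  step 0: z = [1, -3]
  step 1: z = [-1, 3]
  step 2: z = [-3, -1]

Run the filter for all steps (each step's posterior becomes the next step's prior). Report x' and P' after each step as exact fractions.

step 0: x̄ = F·x = [3, -4, 12]
step 0: P̄ = F·P·Fᵀ + Q = [15 -12 14; -12 14 -12; 14 -12 43]
step 0: y = z − H·x̄ = [18, 15]
step 0: S = H·P̄·Hᵀ + R = [181 138; 138 186]
step 0: K = P̄·Hᵀ·S⁻¹ = [-951/2437 1252/7311; 916/2437 -601/2437; -469/2437 -674/2437]
step 0: x' = x̄ + K·y = [-3547/2437, -2275/2437, 10692/2437]
step 0: P' = (I − K·H)·P̄ = [3118/7311 586/2437 -2753/2437; 586/2437 6580/2437 -9254/2437; -2753/2437 -9254/2437 17982/2437]
step 1: x̄ = F·x = [24931/2437, -21384/2437, 18106/2437]
step 1: P̄ = F·P·Fᵀ + Q = [259249/7311 -77434/2437 80092/7311; -77434/2437 76802/2437 -21910/2437; 80092/7311 -21910/2437 100528/7311]
step 1: y = z − H·x̄ = [69078/2437, 29233/2437]
step 1: S = H·P̄·Hᵀ + R = [1626766/7311 204532/7311; 204532/7311 606358/7311]
step 1: K = P̄·Hᵀ·S⁻¹ = [-26195237/64599182 5388747/32299591; 11700997/32299591 -9015571/32299591; -4556143/32299591 -7201803/32299591]
step 1: x' = x̄ + K·y = [23813317/32299591, -59895433/32299591, 24438589/32299591]
step 1: P' = (I − K·H)·P̄ = [22537863/64599182 -2674499/32299591 -18034677/32299591; -2674499/32299591 48766282/32299591 -52443782/32299591; -18034677/32299591 -52443782/32299591 111103956/32299591]
step 2: x̄ = F·x = [25063861/32299591, -48877178/32299591, -154622438/32299591]
step 2: P̄ = F·P·Fᵀ + Q = [1120246109/64599182 -480485178/32299591 442368537/64599182; -480485178/32299591 509015006/32299591 -165822486/32299591; 442368537/64599182 -165822486/32299591 836081587/64599182]
step 2: y = z − H·x̄ = [-225206806/32299591, -438048279/32299591]
step 2: S = H·P̄·Hᵀ + R = [4113012452/32299591 1378889692/32299591; 1378889692/32299591 2636770990/32299591]
step 2: K = P̄·Hᵀ·S⁻¹ = [-1629945287/4072048982 332632019/2036024491; 24916110685/69224832694 -9592210406/34612416347; -20709081989/138449665388 -15088767549/69224832694]
step 2: x' = x̄ + K·y = [2751091721/2036024491, -9150110517/34612416347, -27278838287/34612416347]
step 2: P' = (I − K·H)·P̄ = [1399021147/4072048982 -162431069/2036024491 -1121128008/2036024491; -162431069/2036024491 52239639617/34612416347 -112827420881/69224832694; -1121128008/2036024491 -112827420881/69224832694 475074037383/138449665388]

step 0: x' = [-3547/2437, -2275/2437, 10692/2437], P' = [3118/7311 586/2437 -2753/2437; 586/2437 6580/2437 -9254/2437; -2753/2437 -9254/2437 17982/2437]
step 1: x' = [23813317/32299591, -59895433/32299591, 24438589/32299591], P' = [22537863/64599182 -2674499/32299591 -18034677/32299591; -2674499/32299591 48766282/32299591 -52443782/32299591; -18034677/32299591 -52443782/32299591 111103956/32299591]
step 2: x' = [2751091721/2036024491, -9150110517/34612416347, -27278838287/34612416347], P' = [1399021147/4072048982 -162431069/2036024491 -1121128008/2036024491; -162431069/2036024491 52239639617/34612416347 -112827420881/69224832694; -1121128008/2036024491 -112827420881/69224832694 475074037383/138449665388]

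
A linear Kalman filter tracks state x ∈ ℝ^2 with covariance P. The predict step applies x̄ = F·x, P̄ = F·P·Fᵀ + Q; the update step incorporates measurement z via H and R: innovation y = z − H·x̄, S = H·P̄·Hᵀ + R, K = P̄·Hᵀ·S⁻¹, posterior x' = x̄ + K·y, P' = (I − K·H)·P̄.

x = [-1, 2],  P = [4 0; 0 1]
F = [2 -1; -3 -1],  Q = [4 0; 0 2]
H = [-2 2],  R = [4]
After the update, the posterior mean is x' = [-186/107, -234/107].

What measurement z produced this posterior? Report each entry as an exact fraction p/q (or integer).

x̄ = F·x = [-4, 1]
P̄ = F·P·Fᵀ + Q = [21 -23; -23 39]
S = H·P̄·Hᵀ + R = [428]
K = P̄·Hᵀ·S⁻¹ = [-22/107; 31/107]
x' − x̄ = [242/107, -341/107] = K·y
y = (KᵀK)⁻¹·Kᵀ·(x' − x̄) = [-11]
z = y + H·x̄ = [-11] + [10] = [-1]

z = [-1]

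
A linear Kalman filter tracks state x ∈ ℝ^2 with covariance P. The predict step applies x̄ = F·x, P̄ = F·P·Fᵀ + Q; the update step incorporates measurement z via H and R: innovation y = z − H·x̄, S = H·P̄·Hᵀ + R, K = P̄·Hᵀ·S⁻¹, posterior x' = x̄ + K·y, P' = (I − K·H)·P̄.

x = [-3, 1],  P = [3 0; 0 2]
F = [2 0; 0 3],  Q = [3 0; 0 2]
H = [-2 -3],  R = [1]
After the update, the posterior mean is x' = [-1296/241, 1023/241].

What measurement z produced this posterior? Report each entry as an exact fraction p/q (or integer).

x̄ = F·x = [-6, 3]
P̄ = F·P·Fᵀ + Q = [15 0; 0 20]
S = H·P̄·Hᵀ + R = [241]
K = P̄·Hᵀ·S⁻¹ = [-30/241; -60/241]
x' − x̄ = [150/241, 300/241] = K·y
y = (KᵀK)⁻¹·Kᵀ·(x' − x̄) = [-5]
z = y + H·x̄ = [-5] + [3] = [-2]

z = [-2]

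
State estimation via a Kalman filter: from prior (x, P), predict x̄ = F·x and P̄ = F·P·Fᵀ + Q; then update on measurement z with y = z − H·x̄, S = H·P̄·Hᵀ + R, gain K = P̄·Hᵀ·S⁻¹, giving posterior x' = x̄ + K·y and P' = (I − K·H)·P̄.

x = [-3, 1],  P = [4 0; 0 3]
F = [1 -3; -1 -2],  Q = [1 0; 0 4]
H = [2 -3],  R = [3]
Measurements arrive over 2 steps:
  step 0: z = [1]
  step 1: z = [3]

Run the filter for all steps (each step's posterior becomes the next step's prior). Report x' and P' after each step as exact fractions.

step 0: x' = [-46/13, -369/143], P' = [372/13 246/13; 246/13 1836/143]
step 1: x' = [45171/108449, -75376/108449], P' = [676437/108449 470802/108449; 470802/108449 363104/108449]

step 0: x̄ = F·x = [-6, 1]
step 0: P̄ = F·P·Fᵀ + Q = [32 14; 14 20]
step 0: y = z − H·x̄ = [16]
step 0: S = H·P̄·Hᵀ + R = [143]
step 0: K = P̄·Hᵀ·S⁻¹ = [2/13; -32/143]
step 0: x' = x̄ + K·y = [-46/13, -369/143]
step 0: P' = (I − K·H)·P̄ = [372/13 246/13; 246/13 1836/143]
step 1: x̄ = F·x = [601/143, 1244/143]
step 1: P̄ = F·P·Fᵀ + Q = [4523/143 9630/143; 9630/143 22832/143]
step 1: y = z − H·x̄ = [269/13]
step 1: S = H·P̄·Hᵀ + R = [9859/13]
step 1: K = P̄·Hᵀ·S⁻¹ = [-1804/9859; -4476/9859]
step 1: x' = x̄ + K·y = [45171/108449, -75376/108449]
step 1: P' = (I − K·H)·P̄ = [676437/108449 470802/108449; 470802/108449 363104/108449]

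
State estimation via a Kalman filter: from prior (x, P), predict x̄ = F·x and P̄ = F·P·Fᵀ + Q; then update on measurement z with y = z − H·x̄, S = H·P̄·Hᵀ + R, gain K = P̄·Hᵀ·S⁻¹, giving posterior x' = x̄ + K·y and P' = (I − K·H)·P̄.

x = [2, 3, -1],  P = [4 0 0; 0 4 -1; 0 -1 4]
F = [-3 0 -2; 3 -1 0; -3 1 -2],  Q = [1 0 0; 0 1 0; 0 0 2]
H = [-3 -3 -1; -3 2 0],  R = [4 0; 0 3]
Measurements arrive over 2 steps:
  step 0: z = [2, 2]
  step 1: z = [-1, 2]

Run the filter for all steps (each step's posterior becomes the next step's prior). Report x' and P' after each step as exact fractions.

step 0: x' = [-64242/66077, -28249/66077, 450389/198231], P' = [16011/66077 6735/66077 -36778/66077; 6735/66077 33513/66077 -74280/66077; -36778/66077 -74280/66077 1073530/198231]
step 1: x' = [-162873624/720768791, 252387602/720768791, -373153623/3603843955], P' = [138478832/720768791 18792786/720768791 -140975302/720768791; 18792786/720768791 257426520/720768791 -380438970/720768791; -140975302/720768791 -380438970/720768791 9953846848/3603843955]

step 0: x̄ = F·x = [-4, 3, -1]
step 0: P̄ = F·P·Fᵀ + Q = [53 -38 54; -38 41 -42; 54 -42 62]
step 0: y = z − H·x̄ = [-2, -16]
step 0: S = H·P̄·Hᵀ + R = [300 363; 363 1100]
step 0: K = P̄·Hᵀ·S⁻¹ = [-715/6007 -11521/66077; -1056/6007 15607/66077; -1682/18021 -12742/66077]
step 0: x' = x̄ + K·y = [-64242/66077, -28249/66077, 450389/198231]
step 0: P' = (I − K·H)·P̄ = [16011/66077 6735/66077 -36778/66077; 6735/66077 33513/66077 -74280/66077; -36778/66077 -74280/66077 1073530/198231]
step 1: x̄ = F·x = [-322600/198231, -164477/66077, -407347/198231]
step 1: P̄ = F·P·Fᵀ + Q = [3600640/198231 -51786/66077 3787474/198231; -51786/66077 203279/66077 -65094/66077; 3787474/198231 -65094/66077 4669540/198231]
step 1: y = z − H·x̄ = [-3053671/198231, 138508/66077]
step 1: S = H·P̄·Hᵀ + R = [62113465/198231 13344550/66077; 13344550/66077 12434699/66077]
step 1: K = P̄·Hᵀ·S⁻¹ = [-82709888/720768791 -125950308/720768791; -112054737/720768791 152824894/720768791; -533158192/3603843955 -112650678/720768791]
step 1: x' = x̄ + K·y = [-162873624/720768791, 252387602/720768791, -373153623/3603843955]
step 1: P' = (I − K·H)·P̄ = [138478832/720768791 18792786/720768791 -140975302/720768791; 18792786/720768791 257426520/720768791 -380438970/720768791; -140975302/720768791 -380438970/720768791 9953846848/3603843955]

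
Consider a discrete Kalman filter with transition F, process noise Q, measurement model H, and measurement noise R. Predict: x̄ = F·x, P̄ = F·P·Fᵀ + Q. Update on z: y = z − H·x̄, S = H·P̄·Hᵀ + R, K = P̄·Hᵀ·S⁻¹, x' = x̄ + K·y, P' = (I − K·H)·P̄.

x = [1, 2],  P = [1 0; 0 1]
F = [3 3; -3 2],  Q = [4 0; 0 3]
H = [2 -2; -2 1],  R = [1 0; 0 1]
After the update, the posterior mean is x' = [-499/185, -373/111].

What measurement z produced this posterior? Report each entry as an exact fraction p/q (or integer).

z = [2, 3]

x̄ = F·x = [9, 1]
P̄ = F·P·Fᵀ + Q = [22 -3; -3 16]
S = H·P̄·Hᵀ + R = [177 -138; -138 117]
K = P̄·Hᵀ·S⁻¹ = [-212/555 -473/555; -94/111 -30/37]
x' − x̄ = [-2164/185, -484/111] = K·y
y = (KᵀK)⁻¹·Kᵀ·(x' − x̄) = [-14, 20]
z = y + H·x̄ = [-14, 20] + [16, -17] = [2, 3]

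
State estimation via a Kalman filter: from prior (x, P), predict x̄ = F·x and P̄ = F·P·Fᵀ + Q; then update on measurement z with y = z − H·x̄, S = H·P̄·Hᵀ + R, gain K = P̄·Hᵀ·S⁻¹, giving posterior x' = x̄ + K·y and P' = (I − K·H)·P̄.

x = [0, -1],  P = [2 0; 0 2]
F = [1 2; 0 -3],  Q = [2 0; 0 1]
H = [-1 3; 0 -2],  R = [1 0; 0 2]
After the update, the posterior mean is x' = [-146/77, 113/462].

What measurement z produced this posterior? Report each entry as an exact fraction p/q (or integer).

z = [3, 1]

x̄ = F·x = [-2, 3]
P̄ = F·P·Fᵀ + Q = [12 -12; -12 19]
S = H·P̄·Hᵀ + R = [256 -138; -138 78]
K = P̄·Hᵀ·S⁻¹ = [-36/77 -40/77; 23/154 -103/462]
x' − x̄ = [8/77, -1273/462] = K·y
y = (KᵀK)⁻¹·Kᵀ·(x' − x̄) = [-8, 7]
z = y + H·x̄ = [-8, 7] + [11, -6] = [3, 1]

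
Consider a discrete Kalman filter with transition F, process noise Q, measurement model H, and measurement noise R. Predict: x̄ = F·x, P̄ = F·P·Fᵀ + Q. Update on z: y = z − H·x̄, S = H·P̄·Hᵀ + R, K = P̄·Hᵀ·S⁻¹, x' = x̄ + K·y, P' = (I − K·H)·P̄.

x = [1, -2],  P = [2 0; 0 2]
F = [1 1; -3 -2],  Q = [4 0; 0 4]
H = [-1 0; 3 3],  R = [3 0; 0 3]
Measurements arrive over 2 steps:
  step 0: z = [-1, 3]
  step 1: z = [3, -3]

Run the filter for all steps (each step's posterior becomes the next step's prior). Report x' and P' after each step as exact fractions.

step 0: x' = [245/593, 333/593], P' = [1284/593 -1290/593; -1290/593 1490/593]
step 1: x' = [-113316/116719, -13769/116719], P' = [177150/116719 -170598/116719; -170598/116719 201504/116719]

step 0: x̄ = F·x = [-1, 1]
step 0: P̄ = F·P·Fᵀ + Q = [8 -10; -10 30]
step 0: y = z − H·x̄ = [-2, 3]
step 0: S = H·P̄·Hᵀ + R = [11 6; 6 165]
step 0: K = P̄·Hᵀ·S⁻¹ = [-428/593 -6/593; 430/593 200/593]
step 0: x' = x̄ + K·y = [245/593, 333/593]
step 0: P' = (I − K·H)·P̄ = [1284/593 -1290/593; -1290/593 1490/593]
step 1: x̄ = F·x = [578/593, -1401/593]
step 1: P̄ = F·P·Fᵀ + Q = [2566/593 -382/593; -382/593 4408/593]
step 1: y = z − H·x̄ = [2357/593, 690/593]
step 1: S = H·P̄·Hᵀ + R = [4345/593 -6552/593; -6552/593 57669/593]
step 1: K = P̄·Hᵀ·S⁻¹ = [-59050/116719 6552/116719; 56866/116719 30906/116719]
step 1: x' = x̄ + K·y = [-113316/116719, -13769/116719]
step 1: P' = (I − K·H)·P̄ = [177150/116719 -170598/116719; -170598/116719 201504/116719]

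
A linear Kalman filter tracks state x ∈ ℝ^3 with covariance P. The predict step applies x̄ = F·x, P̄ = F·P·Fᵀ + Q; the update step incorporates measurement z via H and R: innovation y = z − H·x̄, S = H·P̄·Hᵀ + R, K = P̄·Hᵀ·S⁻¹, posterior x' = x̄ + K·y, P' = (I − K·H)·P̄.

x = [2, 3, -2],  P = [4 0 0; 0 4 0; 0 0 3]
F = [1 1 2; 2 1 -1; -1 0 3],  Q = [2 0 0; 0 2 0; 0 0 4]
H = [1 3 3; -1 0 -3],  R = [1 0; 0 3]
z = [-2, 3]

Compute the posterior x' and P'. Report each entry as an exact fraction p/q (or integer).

x' = [-1803/19513, 9507/19513, -21226/19513]
P' = [80958/19513 1203/19513 -26817/19513; 1203/19513 34075/78052 -27149/78052; -26817/19513 -27149/78052 61171/78052]

x̄ = F·x = [1, 9, -8]
P̄ = F·P·Fᵀ + Q = [22 6 14; 6 25 -17; 14 -17 35]
y = z − H·x̄ = [-6, -20]
S = H·P̄·Hᵀ + R = [377 -286; -286 424]
K = P̄·Hᵀ·S⁻¹ = [4116/19513 -13/1501; 12795/39026 1965/6004; -2601/39026 -1955/6004]
x' = x̄ + K·y = [-1803/19513, 9507/19513, -21226/19513]
P' = (I − K·H)·P̄ = [80958/19513 1203/19513 -26817/19513; 1203/19513 34075/78052 -27149/78052; -26817/19513 -27149/78052 61171/78052]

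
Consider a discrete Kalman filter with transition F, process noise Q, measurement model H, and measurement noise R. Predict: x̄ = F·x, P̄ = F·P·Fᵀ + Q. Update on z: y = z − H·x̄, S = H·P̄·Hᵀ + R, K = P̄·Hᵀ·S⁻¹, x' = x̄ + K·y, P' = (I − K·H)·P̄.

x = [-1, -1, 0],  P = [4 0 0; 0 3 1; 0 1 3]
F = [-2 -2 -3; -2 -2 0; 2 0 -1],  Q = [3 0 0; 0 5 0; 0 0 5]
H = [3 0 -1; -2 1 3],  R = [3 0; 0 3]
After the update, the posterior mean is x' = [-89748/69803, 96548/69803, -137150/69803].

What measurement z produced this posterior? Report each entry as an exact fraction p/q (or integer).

x̄ = F·x = [4, 4, -2]
P̄ = F·P·Fᵀ + Q = [70 34 -5; 34 33 -14; -5 -14 24]
S = H·P̄·Hᵀ + R = [687 -431; -431 372]
K = P̄·Hᵀ·S⁻¹ = [27829/69803 9538/69803; 9965/69803 -2903/69803; 14800/69803 29907/69803]
x' − x̄ = [-368960/69803, -182664/69803, 2456/69803] = K·y
y = (KᵀK)⁻¹·Kᵀ·(x' − x̄) = [-16, 8]
z = y + H·x̄ = [-16, 8] + [14, -10] = [-2, -2]

z = [-2, -2]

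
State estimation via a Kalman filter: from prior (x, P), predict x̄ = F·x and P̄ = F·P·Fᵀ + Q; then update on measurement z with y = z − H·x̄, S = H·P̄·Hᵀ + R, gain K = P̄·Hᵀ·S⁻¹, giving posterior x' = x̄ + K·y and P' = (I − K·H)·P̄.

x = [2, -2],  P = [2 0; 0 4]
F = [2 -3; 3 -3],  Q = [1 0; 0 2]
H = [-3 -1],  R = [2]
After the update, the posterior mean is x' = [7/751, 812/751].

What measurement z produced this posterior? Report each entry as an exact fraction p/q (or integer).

x̄ = F·x = [10, 12]
P̄ = F·P·Fᵀ + Q = [45 48; 48 56]
S = H·P̄·Hᵀ + R = [751]
K = P̄·Hᵀ·S⁻¹ = [-183/751; -200/751]
x' − x̄ = [-7503/751, -8200/751] = K·y
y = (KᵀK)⁻¹·Kᵀ·(x' − x̄) = [41]
z = y + H·x̄ = [41] + [-42] = [-1]

z = [-1]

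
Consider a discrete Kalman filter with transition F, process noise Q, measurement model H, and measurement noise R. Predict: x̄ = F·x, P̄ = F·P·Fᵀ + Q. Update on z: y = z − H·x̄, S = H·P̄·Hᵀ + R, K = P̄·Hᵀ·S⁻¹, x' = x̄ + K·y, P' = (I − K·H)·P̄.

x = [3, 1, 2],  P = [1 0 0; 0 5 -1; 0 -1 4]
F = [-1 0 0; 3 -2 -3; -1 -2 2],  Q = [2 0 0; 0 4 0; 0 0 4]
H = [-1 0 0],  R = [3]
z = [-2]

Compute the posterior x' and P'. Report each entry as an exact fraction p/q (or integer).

x̄ = F·x = [-3, 1, -1]
P̄ = F·P·Fᵀ + Q = [3 -3 1; -3 57 -9; 1 -9 49]
y = z − H·x̄ = [-5]
S = H·P̄·Hᵀ + R = [6]
K = P̄·Hᵀ·S⁻¹ = [-1/2; 1/2; -1/6]
x' = x̄ + K·y = [-1/2, -3/2, -1/6]
P' = (I − K·H)·P̄ = [3/2 -3/2 1/2; -3/2 111/2 -17/2; 1/2 -17/2 293/6]

x' = [-1/2, -3/2, -1/6]
P' = [3/2 -3/2 1/2; -3/2 111/2 -17/2; 1/2 -17/2 293/6]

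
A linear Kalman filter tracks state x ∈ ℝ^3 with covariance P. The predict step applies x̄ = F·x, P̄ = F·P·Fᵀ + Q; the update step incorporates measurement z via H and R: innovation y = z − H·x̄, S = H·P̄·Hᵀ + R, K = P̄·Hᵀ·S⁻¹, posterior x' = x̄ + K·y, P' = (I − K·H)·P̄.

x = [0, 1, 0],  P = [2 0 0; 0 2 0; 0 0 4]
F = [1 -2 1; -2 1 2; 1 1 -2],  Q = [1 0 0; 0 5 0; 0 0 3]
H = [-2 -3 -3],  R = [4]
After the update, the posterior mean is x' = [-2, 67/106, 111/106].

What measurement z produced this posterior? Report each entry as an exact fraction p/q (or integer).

x̄ = F·x = [-2, 1, 1]
P̄ = F·P·Fᵀ + Q = [15 0 -10; 0 31 -18; -10 -18 23]
S = H·P̄·Hᵀ + R = [106]
K = P̄·Hᵀ·S⁻¹ = [0; -39/106; 5/106]
x' − x̄ = [0, -39/106, 5/106] = K·y
y = (KᵀK)⁻¹·Kᵀ·(x' − x̄) = [1]
z = y + H·x̄ = [1] + [-2] = [-1]

z = [-1]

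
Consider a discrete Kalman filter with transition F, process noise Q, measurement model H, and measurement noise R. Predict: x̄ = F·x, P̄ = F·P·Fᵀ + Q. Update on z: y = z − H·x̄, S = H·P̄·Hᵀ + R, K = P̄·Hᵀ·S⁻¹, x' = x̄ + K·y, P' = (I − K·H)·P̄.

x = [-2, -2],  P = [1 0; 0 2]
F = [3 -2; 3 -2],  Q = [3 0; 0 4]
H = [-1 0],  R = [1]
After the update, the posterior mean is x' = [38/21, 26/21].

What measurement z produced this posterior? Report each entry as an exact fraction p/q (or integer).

x̄ = F·x = [-2, -2]
P̄ = F·P·Fᵀ + Q = [20 17; 17 21]
S = H·P̄·Hᵀ + R = [21]
K = P̄·Hᵀ·S⁻¹ = [-20/21; -17/21]
x' − x̄ = [80/21, 68/21] = K·y
y = (KᵀK)⁻¹·Kᵀ·(x' − x̄) = [-4]
z = y + H·x̄ = [-4] + [2] = [-2]

z = [-2]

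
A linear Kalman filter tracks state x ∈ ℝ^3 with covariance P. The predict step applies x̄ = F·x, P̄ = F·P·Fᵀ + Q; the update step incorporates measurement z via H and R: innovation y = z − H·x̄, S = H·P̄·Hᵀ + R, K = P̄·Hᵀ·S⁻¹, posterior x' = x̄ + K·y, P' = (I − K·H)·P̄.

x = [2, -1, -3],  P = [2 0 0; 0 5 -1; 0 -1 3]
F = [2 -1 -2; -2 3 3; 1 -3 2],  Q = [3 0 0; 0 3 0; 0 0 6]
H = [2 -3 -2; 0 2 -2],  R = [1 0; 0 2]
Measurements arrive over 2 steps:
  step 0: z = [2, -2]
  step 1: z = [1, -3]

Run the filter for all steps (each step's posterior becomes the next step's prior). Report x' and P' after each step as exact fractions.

step 0: x' = [14019/12997, -10049/25994, 8132/12997], P' = [343674/90979 133586/90979 137663/90979; 133586/90979 251119/363916 92517/181958; 137663/90979 92517/181958 75100/90979]
step 1: x' = [1174620797/1136038579, -38307867/87387583, 1352601661/1136038579], P' = [5960362124/1136038579 180128533/87387583 2399604906/1136038579; 180128533/87387583 80912447/87387583 65911481/87387583; 2399604906/1136038579 65911481/87387583 1208208155/1136038579]

step 0: x̄ = F·x = [11, -16, -1]
step 0: P̄ = F·P·Fᵀ + Q = [24 -32 3; -32 65 -28; 3 -28 77]
step 0: y = z − H·x̄ = [-70, 28]
step 0: S = H·P̄·Hᵀ + R = [1014 -278; -278 794]
step 0: K = P̄·Hᵀ·S⁻¹ = [11264/90979 -4077/90979; -54737/363916 66085/363916; -27299/181958 -57683/181958]
step 0: x' = x̄ + K·y = [14019/12997, -10049/25994, 8132/12997]
step 0: P' = (I − K·H)·P̄ = [343674/90979 133586/90979 137663/90979; 133586/90979 251119/363916 92517/181958; 137663/90979 92517/181958 75100/90979]
step 1: x̄ = F·x = [33597/25994, -37431/25994, 90713/25994]
step 1: P̄ = F·P·Fᵀ + Q = [2240795/363916 8775/51988 402181/363916; 8775/51988 266409/51988 70897/51988; 402181/363916 70897/51988 3795999/363916]
step 1: y = z − H·x̄ = [27933/25994, 89153/12997]
step 1: S = H·P̄·Hᵀ + R = [43295659/363916 906088/90979; 906088/90979 4850262/90979]
step 1: K = P̄·Hᵀ·S⁻¹ = [96501649/1136038579 -57933977/1136038579; -14303237/87387583 15000966/87387583; -187754257/1136038579 -351358902/1136038579]
step 1: x' = x̄ + K·y = [1174620797/1136038579, -38307867/87387583, 1352601661/1136038579]
step 1: P' = (I − K·H)·P̄ = [5960362124/1136038579 180128533/87387583 2399604906/1136038579; 180128533/87387583 80912447/87387583 65911481/87387583; 2399604906/1136038579 65911481/87387583 1208208155/1136038579]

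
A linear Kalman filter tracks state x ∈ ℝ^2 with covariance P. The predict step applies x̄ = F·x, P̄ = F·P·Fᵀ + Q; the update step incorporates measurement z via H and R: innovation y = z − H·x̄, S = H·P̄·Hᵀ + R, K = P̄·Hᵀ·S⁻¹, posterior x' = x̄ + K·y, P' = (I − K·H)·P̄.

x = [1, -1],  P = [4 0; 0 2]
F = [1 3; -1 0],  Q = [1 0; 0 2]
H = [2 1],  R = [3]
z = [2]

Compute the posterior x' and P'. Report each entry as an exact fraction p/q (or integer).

x̄ = F·x = [-2, -1]
P̄ = F·P·Fᵀ + Q = [23 -4; -4 6]
y = z − H·x̄ = [7]
S = H·P̄·Hᵀ + R = [85]
K = P̄·Hᵀ·S⁻¹ = [42/85; -2/85]
x' = x̄ + K·y = [124/85, -99/85]
P' = (I − K·H)·P̄ = [191/85 -256/85; -256/85 506/85]

x' = [124/85, -99/85]
P' = [191/85 -256/85; -256/85 506/85]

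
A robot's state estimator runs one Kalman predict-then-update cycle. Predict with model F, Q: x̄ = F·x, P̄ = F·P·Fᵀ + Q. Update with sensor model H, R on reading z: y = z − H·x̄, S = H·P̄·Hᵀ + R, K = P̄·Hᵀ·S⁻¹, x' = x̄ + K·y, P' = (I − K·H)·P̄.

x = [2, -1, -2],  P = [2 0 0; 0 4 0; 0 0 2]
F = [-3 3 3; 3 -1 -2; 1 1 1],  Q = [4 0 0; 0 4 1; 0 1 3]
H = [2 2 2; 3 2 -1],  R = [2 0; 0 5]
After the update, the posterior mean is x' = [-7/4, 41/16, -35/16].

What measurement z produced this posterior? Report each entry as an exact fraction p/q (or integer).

z = [-3, 3]

x̄ = F·x = [-15, 11, -1]
P̄ = F·P·Fᵀ + Q = [76 -42 12; -42 34 -1; 12 -1 11]
S = H·P̄·Hᵀ + R = [238 196; 196 264]
K = P̄·Hᵀ·S⁻¹ = [-99/1526 239/436; 1605/6104 -717/1744; 1777/6104 -225/1744]
x' − x̄ = [53/4, -135/16, -19/16] = K·y
y = (KᵀK)⁻¹·Kᵀ·(x' − x̄) = [7, 25]
z = y + H·x̄ = [7, 25] + [-10, -22] = [-3, 3]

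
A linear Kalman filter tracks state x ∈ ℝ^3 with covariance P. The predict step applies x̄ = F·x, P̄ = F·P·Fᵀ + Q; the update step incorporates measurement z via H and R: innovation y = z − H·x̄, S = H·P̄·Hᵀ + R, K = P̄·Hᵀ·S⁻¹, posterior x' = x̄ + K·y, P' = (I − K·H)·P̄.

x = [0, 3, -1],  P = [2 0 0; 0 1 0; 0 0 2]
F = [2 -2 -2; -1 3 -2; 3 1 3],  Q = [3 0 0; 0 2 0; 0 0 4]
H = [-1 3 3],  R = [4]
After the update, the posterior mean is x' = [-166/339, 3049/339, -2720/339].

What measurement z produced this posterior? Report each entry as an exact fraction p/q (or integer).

z = [3]

x̄ = F·x = [-4, 11, 0]
P̄ = F·P·Fᵀ + Q = [23 -2 -2; -2 21 -15; -2 -15 41]
S = H·P̄·Hᵀ + R = [339]
K = P̄·Hᵀ·S⁻¹ = [-35/339; 20/339; 80/339]
x' − x̄ = [1190/339, -680/339, -2720/339] = K·y
y = (KᵀK)⁻¹·Kᵀ·(x' − x̄) = [-34]
z = y + H·x̄ = [-34] + [37] = [3]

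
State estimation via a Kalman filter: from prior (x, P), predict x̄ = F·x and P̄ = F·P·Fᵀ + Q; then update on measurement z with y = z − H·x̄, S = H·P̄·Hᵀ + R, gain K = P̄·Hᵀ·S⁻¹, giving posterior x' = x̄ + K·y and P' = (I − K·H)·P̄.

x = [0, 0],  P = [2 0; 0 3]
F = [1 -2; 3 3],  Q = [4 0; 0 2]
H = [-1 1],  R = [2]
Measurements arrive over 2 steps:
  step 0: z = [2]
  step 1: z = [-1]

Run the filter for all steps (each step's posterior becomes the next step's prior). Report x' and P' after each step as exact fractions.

step 0: x̄ = F·x = [0, 0]
step 0: P̄ = F·P·Fᵀ + Q = [18 -12; -12 47]
step 0: y = z − H·x̄ = [2]
step 0: S = H·P̄·Hᵀ + R = [91]
step 0: K = P̄·Hᵀ·S⁻¹ = [-30/91; 59/91]
step 0: x' = x̄ + K·y = [-60/91, 118/91]
step 0: P' = (I − K·H)·P̄ = [738/91 678/91; 678/91 796/91]
step 1: x̄ = F·x = [-296/91, 174/91]
step 1: P̄ = F·P·Fᵀ + Q = [1574/91 -4596/91; -4596/91 26192/91]
step 1: y = z − H·x̄ = [-561/91]
step 1: S = H·P̄·Hᵀ + R = [37140/91]
step 1: K = P̄·Hᵀ·S⁻¹ = [-617/3714; 7697/9285]
step 1: x' = x̄ + K·y = [-2759/1238, -9899/3095]
step 1: P' = (I − K·H)·P̄ = [11203/1857 10586/1857; 10586/1857 68324/9285]

step 0: x' = [-60/91, 118/91], P' = [738/91 678/91; 678/91 796/91]
step 1: x' = [-2759/1238, -9899/3095], P' = [11203/1857 10586/1857; 10586/1857 68324/9285]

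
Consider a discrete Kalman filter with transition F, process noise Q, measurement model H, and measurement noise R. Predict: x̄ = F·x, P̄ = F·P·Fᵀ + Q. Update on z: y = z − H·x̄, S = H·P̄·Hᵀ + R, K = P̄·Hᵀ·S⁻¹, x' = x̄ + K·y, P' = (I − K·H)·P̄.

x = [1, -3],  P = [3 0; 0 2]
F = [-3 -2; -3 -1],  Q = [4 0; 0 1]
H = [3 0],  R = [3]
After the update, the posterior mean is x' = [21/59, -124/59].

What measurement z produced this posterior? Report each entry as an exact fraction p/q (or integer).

z = [1]

x̄ = F·x = [3, 0]
P̄ = F·P·Fᵀ + Q = [39 31; 31 30]
S = H·P̄·Hᵀ + R = [354]
K = P̄·Hᵀ·S⁻¹ = [39/118; 31/118]
x' − x̄ = [-156/59, -124/59] = K·y
y = (KᵀK)⁻¹·Kᵀ·(x' − x̄) = [-8]
z = y + H·x̄ = [-8] + [9] = [1]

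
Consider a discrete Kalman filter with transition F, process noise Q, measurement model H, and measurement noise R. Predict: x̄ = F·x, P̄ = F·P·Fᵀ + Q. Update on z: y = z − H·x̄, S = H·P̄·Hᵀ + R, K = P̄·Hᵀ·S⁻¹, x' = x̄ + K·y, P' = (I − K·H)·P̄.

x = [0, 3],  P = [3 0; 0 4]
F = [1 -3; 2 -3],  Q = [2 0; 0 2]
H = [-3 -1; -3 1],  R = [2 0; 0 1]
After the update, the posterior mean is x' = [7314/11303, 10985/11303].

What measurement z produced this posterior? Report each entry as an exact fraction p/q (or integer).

z = [-3, -1]

x̄ = F·x = [-9, -9]
P̄ = F·P·Fᵀ + Q = [41 42; 42 50]
S = H·P̄·Hᵀ + R = [673 319; 319 168]
K = P̄·Hᵀ·S⁻¹ = [-1881/11303 -1878/11303; -5324/11303 4996/11303]
x' − x̄ = [109041/11303, 112712/11303] = K·y
y = (KᵀK)⁻¹·Kᵀ·(x' − x̄) = [-39, -19]
z = y + H·x̄ = [-39, -19] + [36, 18] = [-3, -1]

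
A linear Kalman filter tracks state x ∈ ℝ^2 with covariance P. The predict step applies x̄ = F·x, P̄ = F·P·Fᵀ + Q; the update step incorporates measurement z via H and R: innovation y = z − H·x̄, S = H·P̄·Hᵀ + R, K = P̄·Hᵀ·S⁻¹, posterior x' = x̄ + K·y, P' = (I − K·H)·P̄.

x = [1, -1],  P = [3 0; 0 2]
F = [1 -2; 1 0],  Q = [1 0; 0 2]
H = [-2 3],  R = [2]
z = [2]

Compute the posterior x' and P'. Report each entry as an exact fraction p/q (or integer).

x̄ = F·x = [3, 1]
P̄ = F·P·Fᵀ + Q = [12 3; 3 5]
y = z − H·x̄ = [5]
S = H·P̄·Hᵀ + R = [59]
K = P̄·Hᵀ·S⁻¹ = [-15/59; 9/59]
x' = x̄ + K·y = [102/59, 104/59]
P' = (I − K·H)·P̄ = [483/59 312/59; 312/59 214/59]

x' = [102/59, 104/59]
P' = [483/59 312/59; 312/59 214/59]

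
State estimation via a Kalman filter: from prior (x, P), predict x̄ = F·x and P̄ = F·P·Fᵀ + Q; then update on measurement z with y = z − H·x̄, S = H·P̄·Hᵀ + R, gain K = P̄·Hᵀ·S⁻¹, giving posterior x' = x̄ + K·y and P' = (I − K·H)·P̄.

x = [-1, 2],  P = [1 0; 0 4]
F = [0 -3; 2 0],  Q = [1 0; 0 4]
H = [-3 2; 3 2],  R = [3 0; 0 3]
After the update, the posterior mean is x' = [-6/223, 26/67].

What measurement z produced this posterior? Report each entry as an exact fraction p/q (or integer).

x̄ = F·x = [-6, -2]
P̄ = F·P·Fᵀ + Q = [37 0; 0 8]
S = H·P̄·Hᵀ + R = [368 -301; -301 368]
K = P̄·Hᵀ·S⁻¹ = [-37/223 37/223; 16/67 16/67]
x' − x̄ = [1332/223, 160/67] = K·y
y = (KᵀK)⁻¹·Kᵀ·(x' − x̄) = [-13, 23]
z = y + H·x̄ = [-13, 23] + [14, -22] = [1, 1]

z = [1, 1]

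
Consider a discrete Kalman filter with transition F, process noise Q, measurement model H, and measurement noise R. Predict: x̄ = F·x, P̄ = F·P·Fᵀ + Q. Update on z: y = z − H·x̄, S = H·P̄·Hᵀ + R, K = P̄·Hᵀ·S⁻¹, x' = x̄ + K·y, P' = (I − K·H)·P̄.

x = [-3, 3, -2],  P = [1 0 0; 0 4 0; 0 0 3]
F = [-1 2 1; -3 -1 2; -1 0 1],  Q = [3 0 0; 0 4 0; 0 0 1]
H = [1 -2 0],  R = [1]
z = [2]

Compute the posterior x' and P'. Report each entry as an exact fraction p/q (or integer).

x̄ = F·x = [7, 2, 1]
P̄ = F·P·Fᵀ + Q = [23 1 4; 1 29 9; 4 9 5]
y = z − H·x̄ = [-1]
S = H·P̄·Hᵀ + R = [136]
K = P̄·Hᵀ·S⁻¹ = [21/136; -57/136; -7/68]
x' = x̄ + K·y = [931/136, 329/136, 75/68]
P' = (I − K·H)·P̄ = [2687/136 1333/136 419/68; 1333/136 695/136 213/68; 419/68 213/68 121/34]

x' = [931/136, 329/136, 75/68]
P' = [2687/136 1333/136 419/68; 1333/136 695/136 213/68; 419/68 213/68 121/34]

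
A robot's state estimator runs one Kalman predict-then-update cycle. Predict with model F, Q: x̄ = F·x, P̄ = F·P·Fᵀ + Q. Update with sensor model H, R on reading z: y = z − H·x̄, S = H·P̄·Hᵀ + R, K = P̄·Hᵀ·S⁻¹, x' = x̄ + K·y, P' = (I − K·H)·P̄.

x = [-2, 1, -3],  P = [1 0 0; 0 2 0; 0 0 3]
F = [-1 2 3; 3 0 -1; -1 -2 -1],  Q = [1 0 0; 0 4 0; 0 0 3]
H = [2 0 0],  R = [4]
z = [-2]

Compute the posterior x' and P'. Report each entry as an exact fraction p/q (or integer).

x' = [-21/19, -81/19, 25/19]
P' = [37/38 -6/19 -8/19; -6/19 232/19 -96/19; -8/19 -96/19 157/19]

x̄ = F·x = [-5, -3, 3]
P̄ = F·P·Fᵀ + Q = [37 -12 -16; -12 16 0; -16 0 15]
y = z − H·x̄ = [8]
S = H·P̄·Hᵀ + R = [152]
K = P̄·Hᵀ·S⁻¹ = [37/76; -3/19; -4/19]
x' = x̄ + K·y = [-21/19, -81/19, 25/19]
P' = (I − K·H)·P̄ = [37/38 -6/19 -8/19; -6/19 232/19 -96/19; -8/19 -96/19 157/19]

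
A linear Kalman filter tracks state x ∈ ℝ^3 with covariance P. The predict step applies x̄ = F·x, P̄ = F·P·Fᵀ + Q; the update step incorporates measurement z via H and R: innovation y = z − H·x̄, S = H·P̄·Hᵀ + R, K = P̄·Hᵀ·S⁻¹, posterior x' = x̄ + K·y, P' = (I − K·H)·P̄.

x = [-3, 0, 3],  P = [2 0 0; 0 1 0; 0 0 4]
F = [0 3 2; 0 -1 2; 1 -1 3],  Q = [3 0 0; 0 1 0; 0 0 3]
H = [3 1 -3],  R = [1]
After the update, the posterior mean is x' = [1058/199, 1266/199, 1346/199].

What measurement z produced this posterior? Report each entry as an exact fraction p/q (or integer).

z = [2]

x̄ = F·x = [6, 6, 6]
P̄ = F·P·Fᵀ + Q = [28 13 21; 13 18 25; 21 25 42]
S = H·P̄·Hᵀ + R = [199]
K = P̄·Hᵀ·S⁻¹ = [34/199; -18/199; -38/199]
x' − x̄ = [-136/199, 72/199, 152/199] = K·y
y = (KᵀK)⁻¹·Kᵀ·(x' − x̄) = [-4]
z = y + H·x̄ = [-4] + [6] = [2]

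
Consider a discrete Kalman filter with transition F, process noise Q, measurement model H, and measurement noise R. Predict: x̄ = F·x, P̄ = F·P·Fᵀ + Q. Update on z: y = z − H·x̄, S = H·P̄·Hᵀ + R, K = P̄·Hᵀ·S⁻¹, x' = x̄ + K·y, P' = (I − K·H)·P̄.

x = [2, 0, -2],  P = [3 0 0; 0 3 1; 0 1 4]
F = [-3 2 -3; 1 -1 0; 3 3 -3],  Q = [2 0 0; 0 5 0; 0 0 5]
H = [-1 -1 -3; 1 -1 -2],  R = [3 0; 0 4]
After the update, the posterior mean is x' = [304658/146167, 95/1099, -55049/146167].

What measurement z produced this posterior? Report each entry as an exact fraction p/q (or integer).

z = [-1, 3]

x̄ = F·x = [0, 2, 12]
P̄ = F·P·Fᵀ + Q = [65 -12 12; -12 11 3; 12 3 77]
S = H·P̄·Hᵀ + R = [838 411; 411 376]
K = P̄·Hᵀ·S⁻¹ = [-55247/146167 80993/146167; 67/1099 -158/1099; -32901/146167 -20404/146167]
x' − x̄ = [304658/146167, -2103/1099, -1809053/146167] = K·y
y = (KᵀK)⁻¹·Kᵀ·(x' − x̄) = [37, 29]
z = y + H·x̄ = [37, 29] + [-38, -26] = [-1, 3]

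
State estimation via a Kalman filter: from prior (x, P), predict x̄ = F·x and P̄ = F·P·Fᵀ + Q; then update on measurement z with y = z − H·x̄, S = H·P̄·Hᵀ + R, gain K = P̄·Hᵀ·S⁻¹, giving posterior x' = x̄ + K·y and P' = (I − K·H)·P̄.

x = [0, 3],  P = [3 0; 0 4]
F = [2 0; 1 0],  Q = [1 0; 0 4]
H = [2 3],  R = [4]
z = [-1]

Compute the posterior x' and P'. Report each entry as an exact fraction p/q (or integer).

x̄ = F·x = [0, 0]
P̄ = F·P·Fᵀ + Q = [13 6; 6 7]
y = z − H·x̄ = [-1]
S = H·P̄·Hᵀ + R = [191]
K = P̄·Hᵀ·S⁻¹ = [44/191; 33/191]
x' = x̄ + K·y = [-44/191, -33/191]
P' = (I − K·H)·P̄ = [547/191 -306/191; -306/191 248/191]

x' = [-44/191, -33/191]
P' = [547/191 -306/191; -306/191 248/191]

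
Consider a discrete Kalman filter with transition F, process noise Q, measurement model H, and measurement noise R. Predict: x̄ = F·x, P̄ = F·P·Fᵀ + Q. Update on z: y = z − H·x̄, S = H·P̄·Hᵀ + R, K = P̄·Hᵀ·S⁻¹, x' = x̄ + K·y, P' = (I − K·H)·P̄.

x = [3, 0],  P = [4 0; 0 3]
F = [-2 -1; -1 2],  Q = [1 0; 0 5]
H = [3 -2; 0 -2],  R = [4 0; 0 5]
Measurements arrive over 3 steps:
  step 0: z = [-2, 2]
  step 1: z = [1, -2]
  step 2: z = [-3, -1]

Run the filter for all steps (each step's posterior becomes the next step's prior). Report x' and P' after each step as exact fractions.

step 0: x' = [-6610/4133, -5193/4133], P' = [3844/4133 3130/4133; 3130/4133 4785/4133]
step 1: x' = [7423721/6205739, 6707614/6205739], P' = [4805752/6205739 3585290/6205739; 3585290/6205739 5858305/6205739]
step 2: x' = [-3862623139/3874650631, 1767563581/7749301262], P' = [2961192408/3874650631 2213237910/3874650631; 2213237910/3874650631 3640946720/3874650631]

step 0: x̄ = F·x = [-6, -3]
step 0: P̄ = F·P·Fᵀ + Q = [20 2; 2 21]
step 0: y = z − H·x̄ = [10, -4]
step 0: S = H·P̄·Hᵀ + R = [244 72; 72 89]
step 0: K = P̄·Hᵀ·S⁻¹ = [1318/4133 -1252/4133; -45/4133 -1914/4133]
step 0: x' = x̄ + K·y = [-6610/4133, -5193/4133]
step 0: P' = (I − K·H)·P̄ = [3844/4133 3130/4133; 3130/4133 4785/4133]
step 1: x̄ = F·x = [18413/4133, -3776/4133]
step 1: P̄ = F·P·Fᵀ + Q = [36814/4133 -11272/4133; -11272/4133 31129/4133]
step 1: y = z − H·x̄ = [-58658/4133, -15818/4133]
step 1: S = H·P̄·Hᵀ + R = [607638/4133 192148/4133; 192148/4133 145181/4133]
step 1: K = P̄·Hᵀ·S⁻¹ = [1811669/6205739 -1434116/6205739; -240185/6205739 -2343322/6205739]
step 1: x' = x̄ + K·y = [7423721/6205739, 6707614/6205739]
step 1: P' = (I − K·H)·P̄ = [4805752/6205739 3585290/6205739; 3585290/6205739 5858305/6205739]
step 2: x̄ = F·x = [-21555056/6205739, 5991507/6205739]
step 2: P̄ = F·P·Fᵀ + Q = [45628212/6205739 -12860976/6205739; -12860976/6205739 44926507/6205739]
step 2: y = z − H·x̄ = [58030965/6205739, 5777275/6205739]
step 2: S = H·P̄·Hᵀ + R = [769514604/6205739 256871884/6205739; 256871884/6205739 210734723/6205739]
step 2: K = P̄·Hᵀ·S⁻¹ = [1114275351/3874650631 -885295164/3874650631; -321089855/7749301262 -1456378688/3874650631]
step 2: x' = x̄ + K·y = [-3862623139/3874650631, 1767563581/7749301262]
step 2: P' = (I − K·H)·P̄ = [2961192408/3874650631 2213237910/3874650631; 2213237910/3874650631 3640946720/3874650631]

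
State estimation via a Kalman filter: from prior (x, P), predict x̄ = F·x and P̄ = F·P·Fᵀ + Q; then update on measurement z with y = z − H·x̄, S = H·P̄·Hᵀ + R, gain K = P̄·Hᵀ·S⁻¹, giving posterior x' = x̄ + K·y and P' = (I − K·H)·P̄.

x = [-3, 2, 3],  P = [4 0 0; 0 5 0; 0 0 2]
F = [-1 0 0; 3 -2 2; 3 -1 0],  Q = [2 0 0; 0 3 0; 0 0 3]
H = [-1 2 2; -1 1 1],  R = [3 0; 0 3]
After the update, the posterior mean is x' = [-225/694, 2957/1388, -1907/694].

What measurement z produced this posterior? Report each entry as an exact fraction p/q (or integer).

z = [-2, 2]

x̄ = F·x = [3, -7, -11]
P̄ = F·P·Fᵀ + Q = [6 -12 -12; -12 67 46; -12 46 44]
S = H·P̄·Hᵀ + R = [917 484; 484 260]
K = P̄·Hᵀ·S⁻¹ = [40/347 -229/694; 115/347 -189/1388; 46/347 101/694]
x' − x̄ = [-2307/694, 12673/1388, 5727/694] = K·y
y = (KᵀK)⁻¹·Kᵀ·(x' − x̄) = [37, 23]
z = y + H·x̄ = [37, 23] + [-39, -21] = [-2, 2]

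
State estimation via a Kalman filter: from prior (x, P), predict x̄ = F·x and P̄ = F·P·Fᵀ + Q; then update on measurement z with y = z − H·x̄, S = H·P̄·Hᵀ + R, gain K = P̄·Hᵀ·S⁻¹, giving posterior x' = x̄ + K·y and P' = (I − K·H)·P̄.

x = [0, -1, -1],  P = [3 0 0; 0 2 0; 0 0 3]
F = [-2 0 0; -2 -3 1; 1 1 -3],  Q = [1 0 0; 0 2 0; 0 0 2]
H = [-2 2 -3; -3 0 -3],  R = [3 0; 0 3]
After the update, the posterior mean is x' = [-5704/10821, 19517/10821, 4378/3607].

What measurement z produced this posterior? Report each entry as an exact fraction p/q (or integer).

x̄ = F·x = [0, 2, 2]
P̄ = F·P·Fᵀ + Q = [13 12 -6; 12 35 -21; -6 -21 34]
S = H·P̄·Hᵀ + R = [585 348; 348 318]
K = P̄·Hᵀ·S⁻¹ = [2066/10821 -5951/21642; 4211/10821 -7379/21642; -708/3607 -178/3607]
x' − x̄ = [-5704/10821, -2125/10821, -2836/3607] = K·y
y = (KᵀK)⁻¹·Kᵀ·(x' − x̄) = [3, 4]
z = y + H·x̄ = [3, 4] + [-2, -6] = [1, -2]

z = [1, -2]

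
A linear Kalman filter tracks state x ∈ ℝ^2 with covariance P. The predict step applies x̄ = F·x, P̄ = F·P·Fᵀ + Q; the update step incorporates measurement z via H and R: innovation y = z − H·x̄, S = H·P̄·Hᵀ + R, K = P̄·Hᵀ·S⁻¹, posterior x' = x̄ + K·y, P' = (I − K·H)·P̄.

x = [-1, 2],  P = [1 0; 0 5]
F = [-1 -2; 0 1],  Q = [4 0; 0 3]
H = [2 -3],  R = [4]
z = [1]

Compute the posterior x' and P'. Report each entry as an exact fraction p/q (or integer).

x̄ = F·x = [-3, 2]
P̄ = F·P·Fᵀ + Q = [25 -10; -10 8]
y = z − H·x̄ = [13]
S = H·P̄·Hᵀ + R = [296]
K = P̄·Hᵀ·S⁻¹ = [10/37; -11/74]
x' = x̄ + K·y = [19/37, 5/74]
P' = (I − K·H)·P̄ = [125/37 70/37; 70/37 54/37]

x' = [19/37, 5/74]
P' = [125/37 70/37; 70/37 54/37]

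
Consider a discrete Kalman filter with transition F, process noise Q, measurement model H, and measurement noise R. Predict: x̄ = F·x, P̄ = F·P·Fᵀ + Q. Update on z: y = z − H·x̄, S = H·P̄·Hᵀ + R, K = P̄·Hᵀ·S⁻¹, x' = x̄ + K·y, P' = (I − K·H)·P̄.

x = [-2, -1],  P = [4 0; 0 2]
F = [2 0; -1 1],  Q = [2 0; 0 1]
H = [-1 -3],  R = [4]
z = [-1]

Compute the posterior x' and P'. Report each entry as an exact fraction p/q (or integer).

x' = [-160/37, 63/37]
P' = [630/37 -218/37; -218/37 90/37]

x̄ = F·x = [-4, 1]
P̄ = F·P·Fᵀ + Q = [18 -8; -8 7]
y = z − H·x̄ = [-2]
S = H·P̄·Hᵀ + R = [37]
K = P̄·Hᵀ·S⁻¹ = [6/37; -13/37]
x' = x̄ + K·y = [-160/37, 63/37]
P' = (I − K·H)·P̄ = [630/37 -218/37; -218/37 90/37]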